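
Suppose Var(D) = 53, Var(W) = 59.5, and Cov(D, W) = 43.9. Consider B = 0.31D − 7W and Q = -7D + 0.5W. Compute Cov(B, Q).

By bilinearity, Cov(B, Q) = ac·Var(D) + bd·Var(W) + (ad+bc)·Cov(D, W), with a=0.31, b=-7, c=-7, d=0.5.
ac·Var(D) = 0.31·(-7)·53 = -115.01
bd·Var(W) = (-7)·0.5·59.5 = -208.25
(ad+bc)·Cov(D, W) = (49.155)·43.9 = 2157.9045
Cov(B, Q) = -115.01 + (-208.25) + 2157.9045 = 1834.6445.

Cov(B, Q) = 1834.6445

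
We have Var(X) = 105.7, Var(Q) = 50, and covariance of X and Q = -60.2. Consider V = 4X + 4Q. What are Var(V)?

Var(V) = 564.8

Var(V) = a²·Var(X) + b²·Var(Q) + 2ab·covariance of X and Q with a = 4, b = 4.
= 4²·105.7 + 4²·50 + 2·4·4·(-60.2)
= 1691.2 + 800 + (-1926.4) = 564.8.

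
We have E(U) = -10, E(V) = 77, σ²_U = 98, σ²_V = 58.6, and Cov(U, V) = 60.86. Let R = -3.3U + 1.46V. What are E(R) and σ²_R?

E(R) = (-3.3)·E(U) + 1.46·E(V) = (-3.3)·(-10) + 1.46·77 = 145.42.
σ²_R = a²·σ²_U + b²·σ²_V + 2ab·Cov(U, V) with a = -3.3, b = 1.46.
= (-3.3)²·98 + 1.46²·58.6 + 2·(-3.3)·1.46·60.86
= 1067.22 + 124.91176 + (-586.44696) = 605.6848.

E(R) = 145.42, σ²_R = 605.6848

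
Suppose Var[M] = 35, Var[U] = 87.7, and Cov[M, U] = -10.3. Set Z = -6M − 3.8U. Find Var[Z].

Var[Z] = 2056.708

Var[Z] = a²·Var[M] + b²·Var[U] + 2ab·Cov[M, U] with a = -6, b = -3.8.
= (-6)²·35 + (-3.8)²·87.7 + 2·(-6)·(-3.8)·(-10.3)
= 1260 + 1266.388 + (-469.68) = 2056.708.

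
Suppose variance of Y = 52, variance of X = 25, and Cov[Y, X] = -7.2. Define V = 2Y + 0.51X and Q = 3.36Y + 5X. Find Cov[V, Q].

By bilinearity, Cov[V, Q] = ac·variance of Y + bd·variance of X + (ad+bc)·Cov[Y, X], with a=2, b=0.51, c=3.36, d=5.
ac·variance of Y = 2·3.36·52 = 349.44
bd·variance of X = 0.51·5·25 = 63.75
(ad+bc)·Cov[Y, X] = (11.7136)·(-7.2) = -84.33792
Cov[V, Q] = 349.44 + 63.75 + (-84.33792) = 328.85208.

Cov[V, Q] = 328.85208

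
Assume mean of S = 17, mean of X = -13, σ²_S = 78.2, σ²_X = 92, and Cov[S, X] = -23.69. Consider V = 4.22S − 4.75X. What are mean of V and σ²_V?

mean of V = 4.22·mean of S + (-4.75)·mean of X = 4.22·17 + (-4.75)·(-13) = 133.49.
σ²_V = a²·σ²_S + b²·σ²_X + 2ab·Cov[S, X] with a = 4.22, b = -4.75.
= 4.22²·78.2 + (-4.75)²·92 + 2·4.22·(-4.75)·(-23.69)
= 1392.61688 + 2075.75 + 949.7321 = 4418.09898.

mean of V = 133.49, σ²_V = 4418.09898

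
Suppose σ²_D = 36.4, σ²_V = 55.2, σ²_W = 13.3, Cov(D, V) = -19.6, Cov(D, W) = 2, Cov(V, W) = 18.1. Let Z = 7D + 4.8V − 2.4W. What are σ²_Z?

σ²_Z = 1330.672

σ²_Z = a²·σ²_D + b²·σ²_V + c²·σ²_W + 2ab·Cov(D, V) + 2ac·Cov(D, W) + 2bc·Cov(V, W), with a = 7, b = 4.8, c = -2.4.
= 1783.6 + 1271.808 + 76.608 + (-1317.12) + (-67.2) + (-417.024)
= 1330.672.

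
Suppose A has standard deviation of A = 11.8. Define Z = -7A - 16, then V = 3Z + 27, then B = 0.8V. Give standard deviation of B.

standard deviation of Z = |-7|·11.8 = 82.6.
standard deviation of V = |3|·82.6 = 247.8.
standard deviation of B = |0.8|·247.8 = 198.24.

standard deviation of B = 198.24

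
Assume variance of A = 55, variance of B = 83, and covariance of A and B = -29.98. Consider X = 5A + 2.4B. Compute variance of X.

variance of X = a²·variance of A + b²·variance of B + 2ab·covariance of A and B with a = 5, b = 2.4.
= 5²·55 + 2.4²·83 + 2·5·2.4·(-29.98)
= 1375 + 478.08 + (-719.52) = 1133.56.

variance of X = 1133.56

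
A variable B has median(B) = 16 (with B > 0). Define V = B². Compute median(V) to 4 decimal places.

median(V) = 256

B² is monotone on this domain, so median(V) = square(16) = 256.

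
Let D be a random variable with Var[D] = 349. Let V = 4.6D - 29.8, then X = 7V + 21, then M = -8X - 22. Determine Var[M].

Var[M] = 23158858.24

Var[V] = 4.6²·349 = 7384.84.
Var[X] = 7²·7384.84 = 361857.16.
Var[M] = (-8)²·361857.16 = 23158858.24.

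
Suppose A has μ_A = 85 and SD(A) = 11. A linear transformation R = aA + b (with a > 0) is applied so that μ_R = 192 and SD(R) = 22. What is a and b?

a = 2, b = 22

SD(R) = a·SD(A) (a > 0), so a = 22/11 = 2.
μ_R = a·μ_A + b, so b = 192 − 2·85 = 22.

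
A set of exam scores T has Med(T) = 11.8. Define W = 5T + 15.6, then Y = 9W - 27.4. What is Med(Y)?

Med(Y) = 644

Med(W) = 5·11.8 + 15.6 = 74.6.
Med(Y) = 9·74.6 + (-27.4) = 644.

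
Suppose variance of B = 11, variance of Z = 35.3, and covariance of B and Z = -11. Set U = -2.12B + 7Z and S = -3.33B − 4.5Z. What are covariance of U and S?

By bilinearity, covariance of U and S = ac·variance of B + bd·variance of Z + (ad+bc)·covariance of B and Z, with a=-2.12, b=7, c=-3.33, d=-4.5.
ac·variance of B = (-2.12)·(-3.33)·11 = 77.6556
bd·variance of Z = 7·(-4.5)·35.3 = -1111.95
(ad+bc)·covariance of B and Z = (-13.77)·(-11) = 151.47
covariance of U and S = 77.6556 + (-1111.95) + 151.47 = -882.8244.

covariance of U and S = -882.8244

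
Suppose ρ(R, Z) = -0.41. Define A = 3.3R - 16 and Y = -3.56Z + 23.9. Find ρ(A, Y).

Linear rescalings preserve |correlation|; the slopes 3.3 and -3.56 have opposite signs, so the correlation flips sign: ρ(A, Y) = −ρ(R, Z) = 0.41.

ρ(A, Y) = 0.41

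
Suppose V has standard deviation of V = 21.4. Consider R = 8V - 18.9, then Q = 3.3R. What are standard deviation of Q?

standard deviation of R = |8|·21.4 = 171.2.
standard deviation of Q = |3.3|·171.2 = 564.96.

standard deviation of Q = 564.96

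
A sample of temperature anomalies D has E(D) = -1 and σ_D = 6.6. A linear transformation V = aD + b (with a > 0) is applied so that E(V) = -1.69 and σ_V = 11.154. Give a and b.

σ_V = a·σ_D (a > 0), so a = 11.154/6.6 = 1.69.
E(V) = a·E(D) + b, so b = -1.69 − 1.69·(-1) = 0.

a = 1.69, b = 0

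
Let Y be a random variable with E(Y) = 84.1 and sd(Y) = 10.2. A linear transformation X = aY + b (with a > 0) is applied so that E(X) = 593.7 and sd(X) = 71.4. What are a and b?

a = 7, b = 5

sd(X) = a·sd(Y) (a > 0), so a = 71.4/10.2 = 7.
E(X) = a·E(Y) + b, so b = 593.7 − 7·84.1 = 5.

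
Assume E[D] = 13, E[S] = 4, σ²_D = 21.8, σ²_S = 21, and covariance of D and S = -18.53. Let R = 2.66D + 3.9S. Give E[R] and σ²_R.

E[R] = 50.18, σ²_R = 89.19764

E[R] = 2.66·E[D] + 3.9·E[S] = 2.66·13 + 3.9·4 = 50.18.
σ²_R = a²·σ²_D + b²·σ²_S + 2ab·covariance of D and S with a = 2.66, b = 3.9.
= 2.66²·21.8 + 3.9²·21 + 2·2.66·3.9·(-18.53)
= 154.24808 + 319.41 + (-384.46044) = 89.19764.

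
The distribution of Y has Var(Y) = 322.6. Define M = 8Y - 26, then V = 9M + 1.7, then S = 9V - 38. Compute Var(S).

Var(M) = 8²·322.6 = 20646.4.
Var(V) = 9²·20646.4 = 1672358.4.
Var(S) = 9²·1672358.4 = 135461030.4.

Var(S) = 135461030.4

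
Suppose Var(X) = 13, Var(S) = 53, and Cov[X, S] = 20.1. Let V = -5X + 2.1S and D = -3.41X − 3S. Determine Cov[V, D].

By bilinearity, Cov[V, D] = ac·Var(X) + bd·Var(S) + (ad+bc)·Cov[X, S], with a=-5, b=2.1, c=-3.41, d=-3.
ac·Var(X) = (-5)·(-3.41)·13 = 221.65
bd·Var(S) = 2.1·(-3)·53 = -333.9
(ad+bc)·Cov[X, S] = (7.839)·20.1 = 157.5639
Cov[V, D] = 221.65 + (-333.9) + 157.5639 = 45.3139.

Cov[V, D] = 45.3139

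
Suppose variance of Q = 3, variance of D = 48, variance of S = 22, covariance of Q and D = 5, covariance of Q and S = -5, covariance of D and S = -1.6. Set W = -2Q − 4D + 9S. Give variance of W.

variance of W = a²·variance of Q + b²·variance of D + c²·variance of S + 2ab·covariance of Q and D + 2ac·covariance of Q and S + 2bc·covariance of D and S, with a = -2, b = -4, c = 9.
= 12 + 768 + 1782 + 80 + 180 + 115.2
= 2937.2.

variance of W = 2937.2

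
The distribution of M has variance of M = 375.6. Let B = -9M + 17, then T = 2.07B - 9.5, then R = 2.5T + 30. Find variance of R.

variance of B = (-9)²·375.6 = 30423.6.
variance of T = 2.07²·30423.6 = 130362.08364.
variance of R = 2.5²·130362.08364 = 814763.02275.

variance of R = 814763.02275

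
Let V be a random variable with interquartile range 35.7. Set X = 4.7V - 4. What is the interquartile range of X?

IQR(X) = 167.79

Under X = aV + b, IQR(X) = |a|·IQR(V) = |4.7|·35.7 = 167.79 (shifts cancel; spread scales by |a|).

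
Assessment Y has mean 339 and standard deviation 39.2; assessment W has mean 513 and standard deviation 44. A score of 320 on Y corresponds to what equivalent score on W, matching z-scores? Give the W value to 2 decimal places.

z = (320 − 339)/39.2 ≈ -0.4847.
W = 513 + z·44 = 513 + (320 − 339)·44/39.2 ≈ 491.67.

W = 491.67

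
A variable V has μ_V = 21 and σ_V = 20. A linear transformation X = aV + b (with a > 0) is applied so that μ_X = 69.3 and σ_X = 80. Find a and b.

σ_X = a·σ_V (a > 0), so a = 80/20 = 4.
μ_X = a·μ_V + b, so b = 69.3 − 4·21 = -14.7.

a = 4, b = -14.7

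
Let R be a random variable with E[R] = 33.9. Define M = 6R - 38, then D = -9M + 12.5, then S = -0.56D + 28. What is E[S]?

E[M] = 6·33.9 + (-38) = 165.4.
E[D] = (-9)·165.4 + 12.5 = -1476.1.
E[S] = (-0.56)·(-1476.1) + 28 = 854.616.

E[S] = 854.616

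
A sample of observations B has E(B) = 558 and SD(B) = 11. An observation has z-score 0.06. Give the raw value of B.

B = 558.66

B = E(B) + z·SD(B) = 558 + 0.06·11 = 558.66.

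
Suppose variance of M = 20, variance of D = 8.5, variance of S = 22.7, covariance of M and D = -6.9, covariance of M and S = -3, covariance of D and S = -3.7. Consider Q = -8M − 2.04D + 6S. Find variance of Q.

variance of Q = a²·variance of M + b²·variance of D + c²·variance of S + 2ab·covariance of M and D + 2ac·covariance of M and S + 2bc·covariance of D and S, with a = -8, b = -2.04, c = 6.
= 1280 + 35.3736 + 817.2 + (-225.216) + 288 + 90.576
= 2285.9336.

variance of Q = 2285.9336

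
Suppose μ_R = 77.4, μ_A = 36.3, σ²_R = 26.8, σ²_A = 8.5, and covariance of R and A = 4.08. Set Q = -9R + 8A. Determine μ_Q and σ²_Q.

μ_Q = (-9)·μ_R + 8·μ_A = (-9)·77.4 + 8·36.3 = -406.2.
σ²_Q = a²·σ²_R + b²·σ²_A + 2ab·covariance of R and A with a = -9, b = 8.
= (-9)²·26.8 + 8²·8.5 + 2·(-9)·8·4.08
= 2170.8 + 544 + (-587.52) = 2127.28.

μ_Q = -406.2, σ²_Q = 2127.28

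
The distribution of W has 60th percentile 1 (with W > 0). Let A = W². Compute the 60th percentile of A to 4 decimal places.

W² is increasing, so P_{60}(A) = g(P_{60}(W)) = 1.

60th percentile of A = 1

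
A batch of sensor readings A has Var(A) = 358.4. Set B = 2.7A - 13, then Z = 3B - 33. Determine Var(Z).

Var(Z) = 23514.624

Var(B) = 2.7²·358.4 = 2612.736.
Var(Z) = 3²·2612.736 = 23514.624.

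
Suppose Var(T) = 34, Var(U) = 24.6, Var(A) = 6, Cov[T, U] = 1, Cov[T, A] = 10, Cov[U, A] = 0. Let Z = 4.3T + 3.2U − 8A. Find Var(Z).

Var(Z) = 604.084

Var(Z) = a²·Var(T) + b²·Var(U) + c²·Var(A) + 2ab·Cov[T, U] + 2ac·Cov[T, A] + 2bc·Cov[U, A], with a = 4.3, b = 3.2, c = -8.
= 628.66 + 251.904 + 384 + 27.52 + (-688) + 0
= 604.084.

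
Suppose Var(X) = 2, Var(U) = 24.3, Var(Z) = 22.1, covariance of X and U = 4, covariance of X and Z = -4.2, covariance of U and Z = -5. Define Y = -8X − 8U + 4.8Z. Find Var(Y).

Var(Y) = 3410.944

Var(Y) = a²·Var(X) + b²·Var(U) + c²·Var(Z) + 2ab·covariance of X and U + 2ac·covariance of X and Z + 2bc·covariance of U and Z, with a = -8, b = -8, c = 4.8.
= 128 + 1555.2 + 509.184 + 512 + 322.56 + 384
= 3410.944.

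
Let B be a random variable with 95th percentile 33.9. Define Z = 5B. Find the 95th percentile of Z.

95th percentile of Z = 169.5

Since a = 5 > 0 the transformation is increasing, so the 95th percentile of Z = a·(P_{95} of B) + b = 5·33.9 = 169.5.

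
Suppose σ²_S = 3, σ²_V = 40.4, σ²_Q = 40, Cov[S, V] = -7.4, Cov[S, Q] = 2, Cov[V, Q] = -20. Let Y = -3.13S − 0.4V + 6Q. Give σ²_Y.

σ²_Y = 1478.2051

σ²_Y = a²·σ²_S + b²·σ²_V + c²·σ²_Q + 2ab·Cov[S, V] + 2ac·Cov[S, Q] + 2bc·Cov[V, Q], with a = -3.13, b = -0.4, c = 6.
= 29.3907 + 6.464 + 1440 + (-18.5296) + (-75.12) + 96
= 1478.2051.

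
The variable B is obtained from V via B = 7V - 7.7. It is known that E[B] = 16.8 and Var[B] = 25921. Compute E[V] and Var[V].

From B = 7V - 7.7: E[B] = a·E[V] + b, so E[V] = (E[B] − b)/a = (16.8 − (-7.7))/7 = 3.5.
Var[B] = a²·Var[V], so Var[V] = 25921/7² = 529.

E[V] = 3.5, Var[V] = 529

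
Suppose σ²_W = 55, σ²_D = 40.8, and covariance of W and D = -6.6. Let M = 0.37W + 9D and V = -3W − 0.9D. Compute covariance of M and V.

covariance of M and V = -211.1322

By bilinearity, covariance of M and V = ac·σ²_W + bd·σ²_D + (ad+bc)·covariance of W and D, with a=0.37, b=9, c=-3, d=-0.9.
ac·σ²_W = 0.37·(-3)·55 = -61.05
bd·σ²_D = 9·(-0.9)·40.8 = -330.48
(ad+bc)·covariance of W and D = (-27.333)·(-6.6) = 180.3978
covariance of M and V = -61.05 + (-330.48) + 180.3978 = -211.1322.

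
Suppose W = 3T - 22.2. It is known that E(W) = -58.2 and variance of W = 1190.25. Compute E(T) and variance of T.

From W = 3T - 22.2: E(W) = a·E(T) + b, so E(T) = (E(W) − b)/a = (-58.2 − (-22.2))/3 = -12.
variance of W = a²·variance of T, so variance of T = 1190.25/3² = 132.25.

E(T) = -12, variance of T = 132.25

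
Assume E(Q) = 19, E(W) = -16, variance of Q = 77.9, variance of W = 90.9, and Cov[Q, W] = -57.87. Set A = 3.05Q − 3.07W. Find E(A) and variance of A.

E(A) = 3.05·E(Q) + (-3.07)·E(W) = 3.05·19 + (-3.07)·(-16) = 107.07.
variance of A = a²·variance of Q + b²·variance of W + 2ab·Cov[Q, W] with a = 3.05, b = -3.07.
= 3.05²·77.9 + (-3.07)²·90.9 + 2·3.05·(-3.07)·(-57.87)
= 724.66475 + 856.72341 + 1083.73149 = 2665.11965.

E(A) = 107.07, variance of A = 2665.11965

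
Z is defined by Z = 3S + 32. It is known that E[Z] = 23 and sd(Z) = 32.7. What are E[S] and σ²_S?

E[S] = -3, σ²_S = 118.81

From Z = 3S + 32: E[Z] = a·E[S] + b, so E[S] = (E[Z] − b)/a = (23 − 32)/3 = -3.
σ²_Z = 32.7² = 1069.29.
σ²_Z = a²·σ²_S, so σ²_S = 1069.29/3² = 118.81.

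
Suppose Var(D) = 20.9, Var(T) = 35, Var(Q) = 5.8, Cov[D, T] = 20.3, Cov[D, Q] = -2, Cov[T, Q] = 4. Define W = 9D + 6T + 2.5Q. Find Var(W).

Var(W) = 5211.55

Var(W) = a²·Var(D) + b²·Var(T) + c²·Var(Q) + 2ab·Cov[D, T] + 2ac·Cov[D, Q] + 2bc·Cov[T, Q], with a = 9, b = 6, c = 2.5.
= 1692.9 + 1260 + 36.25 + 2192.4 + (-90) + 120
= 5211.55.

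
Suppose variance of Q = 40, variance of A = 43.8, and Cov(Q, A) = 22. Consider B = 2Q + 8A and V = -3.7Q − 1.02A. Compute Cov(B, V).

Cov(B, V) = -1349.488

By bilinearity, Cov(B, V) = ac·variance of Q + bd·variance of A + (ad+bc)·Cov(Q, A), with a=2, b=8, c=-3.7, d=-1.02.
ac·variance of Q = 2·(-3.7)·40 = -296
bd·variance of A = 8·(-1.02)·43.8 = -357.408
(ad+bc)·Cov(Q, A) = (-31.64)·22 = -696.08
Cov(B, V) = -296 + (-357.408) + (-696.08) = -1349.488.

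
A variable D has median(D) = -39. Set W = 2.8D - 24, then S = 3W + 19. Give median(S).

median(W) = 2.8·(-39) + (-24) = -133.2.
median(S) = 3·(-133.2) + 19 = -380.6.

median(S) = -380.6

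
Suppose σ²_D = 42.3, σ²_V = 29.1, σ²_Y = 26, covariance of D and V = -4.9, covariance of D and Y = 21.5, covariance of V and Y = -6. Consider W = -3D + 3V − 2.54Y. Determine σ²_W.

σ²_W = a²·σ²_D + b²·σ²_V + c²·σ²_Y + 2ab·covariance of D and V + 2ac·covariance of D and Y + 2bc·covariance of V and Y, with a = -3, b = 3, c = -2.54.
= 380.7 + 261.9 + 167.7416 + 88.2 + 327.66 + 91.44
= 1317.6416.

σ²_W = 1317.6416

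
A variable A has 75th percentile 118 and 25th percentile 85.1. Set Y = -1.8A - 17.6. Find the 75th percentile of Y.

Since a = -1.8 < 0 the transformation is decreasing, reversing order: the 75th percentile of Y corresponds to the 25th percentile of A.
So P_{75}(Y) = a·P_{25}(A) + b = (-1.8)·85.1 + (-17.6) = -170.78.

75th percentile of Y = -170.78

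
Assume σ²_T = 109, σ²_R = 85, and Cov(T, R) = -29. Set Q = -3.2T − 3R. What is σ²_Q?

σ²_Q = a²·σ²_T + b²·σ²_R + 2ab·Cov(T, R) with a = -3.2, b = -3.
= (-3.2)²·109 + (-3)²·85 + 2·(-3.2)·(-3)·(-29)
= 1116.16 + 765 + (-556.8) = 1324.36.

σ²_Q = 1324.36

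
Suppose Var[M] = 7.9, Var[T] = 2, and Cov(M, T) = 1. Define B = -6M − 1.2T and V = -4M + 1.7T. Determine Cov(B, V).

Cov(B, V) = 180.12

By bilinearity, Cov(B, V) = ac·Var[M] + bd·Var[T] + (ad+bc)·Cov(M, T), with a=-6, b=-1.2, c=-4, d=1.7.
ac·Var[M] = (-6)·(-4)·7.9 = 189.6
bd·Var[T] = (-1.2)·1.7·2 = -4.08
(ad+bc)·Cov(M, T) = (-5.4)·1 = -5.4
Cov(B, V) = 189.6 + (-4.08) + (-5.4) = 180.12.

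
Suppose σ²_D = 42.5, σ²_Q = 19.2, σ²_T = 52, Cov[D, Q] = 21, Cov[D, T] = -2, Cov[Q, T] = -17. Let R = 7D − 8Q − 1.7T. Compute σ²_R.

σ²_R = a²·σ²_D + b²·σ²_Q + c²·σ²_T + 2ab·Cov[D, Q] + 2ac·Cov[D, T] + 2bc·Cov[Q, T], with a = 7, b = -8, c = -1.7.
= 2082.5 + 1228.8 + 150.28 + (-2352) + 47.6 + (-462.4)
= 694.78.

σ²_R = 694.78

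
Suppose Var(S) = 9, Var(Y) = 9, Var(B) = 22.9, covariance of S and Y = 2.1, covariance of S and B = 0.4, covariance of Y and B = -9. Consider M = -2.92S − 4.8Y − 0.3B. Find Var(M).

Var(M) = a²·Var(S) + b²·Var(Y) + c²·Var(B) + 2ab·covariance of S and Y + 2ac·covariance of S and B + 2bc·covariance of Y and B, with a = -2.92, b = -4.8, c = -0.3.
= 76.7376 + 207.36 + 2.061 + 58.8672 + 0.7008 + (-25.92)
= 319.8066.

Var(M) = 319.8066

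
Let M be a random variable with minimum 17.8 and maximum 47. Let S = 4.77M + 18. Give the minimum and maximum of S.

a = 4.77 > 0, so min(S) = a·min(M)+b = 4.77·17.8 + 18 = 102.906 and max(S) = 4.77·47 + 18 = 242.19.

min(S) = 102.906, max(S) = 242.19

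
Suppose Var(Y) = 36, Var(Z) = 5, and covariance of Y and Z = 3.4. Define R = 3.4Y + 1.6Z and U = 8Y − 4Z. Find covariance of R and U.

By bilinearity, covariance of R and U = ac·Var(Y) + bd·Var(Z) + (ad+bc)·covariance of Y and Z, with a=3.4, b=1.6, c=8, d=-4.
ac·Var(Y) = 3.4·8·36 = 979.2
bd·Var(Z) = 1.6·(-4)·5 = -32
(ad+bc)·covariance of Y and Z = (-0.8)·3.4 = -2.72
covariance of R and U = 979.2 + (-32) + (-2.72) = 944.48.

covariance of R and U = 944.48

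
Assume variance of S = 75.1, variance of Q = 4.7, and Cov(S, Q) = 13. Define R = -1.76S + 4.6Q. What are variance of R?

variance of R = a²·variance of S + b²·variance of Q + 2ab·Cov(S, Q) with a = -1.76, b = 4.6.
= (-1.76)²·75.1 + 4.6²·4.7 + 2·(-1.76)·4.6·13
= 232.62976 + 99.452 + (-210.496) = 121.58576.

variance of R = 121.58576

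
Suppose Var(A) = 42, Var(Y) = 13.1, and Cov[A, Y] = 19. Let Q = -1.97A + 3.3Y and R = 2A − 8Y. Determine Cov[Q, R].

Cov[Q, R] = -86.48

By bilinearity, Cov[Q, R] = ac·Var(A) + bd·Var(Y) + (ad+bc)·Cov[A, Y], with a=-1.97, b=3.3, c=2, d=-8.
ac·Var(A) = (-1.97)·2·42 = -165.48
bd·Var(Y) = 3.3·(-8)·13.1 = -345.84
(ad+bc)·Cov[A, Y] = (22.36)·19 = 424.84
Cov[Q, R] = -165.48 + (-345.84) + 424.84 = -86.48.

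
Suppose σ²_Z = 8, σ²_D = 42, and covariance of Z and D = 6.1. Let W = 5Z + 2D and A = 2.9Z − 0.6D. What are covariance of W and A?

covariance of W and A = 82.68

By bilinearity, covariance of W and A = ac·σ²_Z + bd·σ²_D + (ad+bc)·covariance of Z and D, with a=5, b=2, c=2.9, d=-0.6.
ac·σ²_Z = 5·2.9·8 = 116
bd·σ²_D = 2·(-0.6)·42 = -50.4
(ad+bc)·covariance of Z and D = (2.8)·6.1 = 17.08
covariance of W and A = 116 + (-50.4) + 17.08 = 82.68.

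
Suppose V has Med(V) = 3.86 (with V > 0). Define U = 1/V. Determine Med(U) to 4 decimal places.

Med(U) = 0.2591

1/V is monotone on this domain, so Med(U) = 1/(3.86) ≈ 0.2591.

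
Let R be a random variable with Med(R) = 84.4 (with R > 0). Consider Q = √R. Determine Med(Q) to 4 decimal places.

Med(Q) = 9.1869

√R is monotone on this domain, so Med(Q) = √(84.4) ≈ 9.1869.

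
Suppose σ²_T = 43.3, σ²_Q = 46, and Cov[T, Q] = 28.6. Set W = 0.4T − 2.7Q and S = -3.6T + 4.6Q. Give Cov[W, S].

Cov[W, S] = -303.056

By bilinearity, Cov[W, S] = ac·σ²_T + bd·σ²_Q + (ad+bc)·Cov[T, Q], with a=0.4, b=-2.7, c=-3.6, d=4.6.
ac·σ²_T = 0.4·(-3.6)·43.3 = -62.352
bd·σ²_Q = (-2.7)·4.6·46 = -571.32
(ad+bc)·Cov[T, Q] = (11.56)·28.6 = 330.616
Cov[W, S] = -62.352 + (-571.32) + 330.616 = -303.056.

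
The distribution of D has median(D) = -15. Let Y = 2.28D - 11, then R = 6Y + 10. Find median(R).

median(R) = -261.2

median(Y) = 2.28·(-15) + (-11) = -45.2.
median(R) = 6·(-45.2) + 10 = -261.2.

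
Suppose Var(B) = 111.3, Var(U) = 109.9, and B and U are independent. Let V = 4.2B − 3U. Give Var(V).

Var(V) = a²·Var(B) + b²·Var(U) + 2ab·covariance of B and U with a = 4.2, b = -3.
Independence gives covariance of B and U = 0.
= 4.2²·111.3 + (-3)²·109.9 + 2·4.2·(-3)·0
= 1963.332 + 989.1 + 0 = 2952.432.

Var(V) = 2952.432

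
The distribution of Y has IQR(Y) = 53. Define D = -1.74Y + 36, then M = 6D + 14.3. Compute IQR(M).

IQR(M) = 553.32

IQR(D) = |-1.74|·53 = 92.22.
IQR(M) = |6|·92.22 = 553.32.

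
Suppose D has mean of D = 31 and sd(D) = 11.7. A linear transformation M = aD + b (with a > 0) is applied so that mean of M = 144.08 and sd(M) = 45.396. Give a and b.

sd(M) = a·sd(D) (a > 0), so a = 45.396/11.7 = 3.88.
mean of M = a·mean of D + b, so b = 144.08 − 3.88·31 = 23.8.

a = 3.88, b = 23.8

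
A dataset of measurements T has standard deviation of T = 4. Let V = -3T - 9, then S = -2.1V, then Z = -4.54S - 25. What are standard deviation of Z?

standard deviation of V = |-3|·4 = 12.
standard deviation of S = |-2.1|·12 = 25.2.
standard deviation of Z = |-4.54|·25.2 = 114.408.

standard deviation of Z = 114.408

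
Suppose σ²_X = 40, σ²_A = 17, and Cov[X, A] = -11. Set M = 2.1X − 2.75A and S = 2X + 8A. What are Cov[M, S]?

By bilinearity, Cov[M, S] = ac·σ²_X + bd·σ²_A + (ad+bc)·Cov[X, A], with a=2.1, b=-2.75, c=2, d=8.
ac·σ²_X = 2.1·2·40 = 168
bd·σ²_A = (-2.75)·8·17 = -374
(ad+bc)·Cov[X, A] = (11.3)·(-11) = -124.3
Cov[M, S] = 168 + (-374) + (-124.3) = -330.3.

Cov[M, S] = -330.3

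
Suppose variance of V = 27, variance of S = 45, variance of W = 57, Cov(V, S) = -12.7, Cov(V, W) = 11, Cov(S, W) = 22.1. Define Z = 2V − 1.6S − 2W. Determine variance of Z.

variance of Z = 585.92

variance of Z = a²·variance of V + b²·variance of S + c²·variance of W + 2ab·Cov(V, S) + 2ac·Cov(V, W) + 2bc·Cov(S, W), with a = 2, b = -1.6, c = -2.
= 108 + 115.2 + 228 + 81.28 + (-88) + 141.44
= 585.92.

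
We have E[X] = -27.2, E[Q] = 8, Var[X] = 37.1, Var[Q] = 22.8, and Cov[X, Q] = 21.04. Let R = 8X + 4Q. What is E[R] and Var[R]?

E[R] = -185.6, Var[R] = 4085.76

E[R] = 8·E[X] + 4·E[Q] = 8·(-27.2) + 4·8 = -185.6.
Var[R] = a²·Var[X] + b²·Var[Q] + 2ab·Cov[X, Q] with a = 8, b = 4.
= 8²·37.1 + 4²·22.8 + 2·8·4·21.04
= 2374.4 + 364.8 + 1346.56 = 4085.76.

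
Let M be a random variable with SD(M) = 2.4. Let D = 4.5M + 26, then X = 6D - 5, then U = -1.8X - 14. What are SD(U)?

SD(U) = 116.64

SD(D) = |4.5|·2.4 = 10.8.
SD(X) = |6|·10.8 = 64.8.
SD(U) = |-1.8|·64.8 = 116.64.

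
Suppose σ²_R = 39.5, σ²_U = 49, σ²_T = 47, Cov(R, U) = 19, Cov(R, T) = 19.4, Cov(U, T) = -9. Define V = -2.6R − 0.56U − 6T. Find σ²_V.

σ²_V = a²·σ²_R + b²·σ²_U + c²·σ²_T + 2ab·Cov(R, U) + 2ac·Cov(R, T) + 2bc·Cov(U, T), with a = -2.6, b = -0.56, c = -6.
= 267.02 + 15.3664 + 1692 + 55.328 + 605.28 + (-60.48)
= 2574.5144.

σ²_V = 2574.5144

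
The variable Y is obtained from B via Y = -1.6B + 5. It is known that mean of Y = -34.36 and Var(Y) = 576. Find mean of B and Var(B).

From Y = -1.6B + 5: mean of Y = a·mean of B + b, so mean of B = (mean of Y − b)/a = (-34.36 − 5)/(-1.6) = 24.6.
Var(Y) = a²·Var(B), so Var(B) = 576/(-1.6)² = 225.

mean of B = 24.6, Var(B) = 225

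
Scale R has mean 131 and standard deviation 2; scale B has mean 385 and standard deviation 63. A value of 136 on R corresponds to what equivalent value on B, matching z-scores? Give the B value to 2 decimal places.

z = (136 − 131)/2 = 2.5.
B = 385 + z·63 = 385 + (136 − 131)·63/2 = 542.50.

B = 542.50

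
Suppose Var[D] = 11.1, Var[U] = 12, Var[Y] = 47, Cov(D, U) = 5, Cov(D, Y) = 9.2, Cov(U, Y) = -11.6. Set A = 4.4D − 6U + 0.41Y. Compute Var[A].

Var[A] = a²·Var[D] + b²·Var[U] + c²·Var[Y] + 2ab·Cov(D, U) + 2ac·Cov(D, Y) + 2bc·Cov(U, Y), with a = 4.4, b = -6, c = 0.41.
= 214.896 + 432 + 7.9007 + (-264) + 33.1936 + 57.072
= 481.0623.

Var[A] = 481.0623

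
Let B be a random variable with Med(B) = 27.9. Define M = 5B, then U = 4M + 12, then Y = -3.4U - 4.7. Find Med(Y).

Med(M) = 5·27.9 = 139.5.
Med(U) = 4·139.5 + 12 = 570.
Med(Y) = (-3.4)·570 + (-4.7) = -1942.7.

Med(Y) = -1942.7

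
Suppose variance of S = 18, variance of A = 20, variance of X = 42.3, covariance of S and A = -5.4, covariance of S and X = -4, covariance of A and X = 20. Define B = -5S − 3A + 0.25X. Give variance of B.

variance of B = 450.64375

variance of B = a²·variance of S + b²·variance of A + c²·variance of X + 2ab·covariance of S and A + 2ac·covariance of S and X + 2bc·covariance of A and X, with a = -5, b = -3, c = 0.25.
= 450 + 180 + 2.64375 + (-162) + 10 + (-30)
= 450.64375.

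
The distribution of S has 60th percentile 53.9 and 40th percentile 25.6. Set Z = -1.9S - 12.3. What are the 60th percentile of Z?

Since a = -1.9 < 0 the transformation is decreasing, reversing order: the 60th percentile of Z corresponds to the 40th percentile of S.
So P_{60}(Z) = a·P_{40}(S) + b = (-1.9)·25.6 + (-12.3) = -60.94.

60th percentile of Z = -60.94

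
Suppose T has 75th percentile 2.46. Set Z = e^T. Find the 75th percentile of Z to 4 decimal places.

75th percentile of Z = 11.7048

e^T is increasing, so P_{75}(Z) = g(P_{75}(T)) ≈ 11.7048.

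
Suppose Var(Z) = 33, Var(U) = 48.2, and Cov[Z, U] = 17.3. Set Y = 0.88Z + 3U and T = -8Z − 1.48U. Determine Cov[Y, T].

By bilinearity, Cov[Y, T] = ac·Var(Z) + bd·Var(U) + (ad+bc)·Cov[Z, U], with a=0.88, b=3, c=-8, d=-1.48.
ac·Var(Z) = 0.88·(-8)·33 = -232.32
bd·Var(U) = 3·(-1.48)·48.2 = -214.008
(ad+bc)·Cov[Z, U] = (-25.3024)·17.3 = -437.73152
Cov[Y, T] = -232.32 + (-214.008) + (-437.73152) = -884.05952.

Cov[Y, T] = -884.05952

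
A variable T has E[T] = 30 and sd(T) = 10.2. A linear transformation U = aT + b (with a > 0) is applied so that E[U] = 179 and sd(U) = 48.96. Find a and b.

sd(U) = a·sd(T) (a > 0), so a = 48.96/10.2 = 4.8.
E[U] = a·E[T] + b, so b = 179 − 4.8·30 = 35.

a = 4.8, b = 35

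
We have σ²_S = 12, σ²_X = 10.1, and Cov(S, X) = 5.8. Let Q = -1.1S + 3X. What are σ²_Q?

σ²_Q = 67.14

σ²_Q = a²·σ²_S + b²·σ²_X + 2ab·Cov(S, X) with a = -1.1, b = 3.
= (-1.1)²·12 + 3²·10.1 + 2·(-1.1)·3·5.8
= 14.52 + 90.9 + (-38.28) = 67.14.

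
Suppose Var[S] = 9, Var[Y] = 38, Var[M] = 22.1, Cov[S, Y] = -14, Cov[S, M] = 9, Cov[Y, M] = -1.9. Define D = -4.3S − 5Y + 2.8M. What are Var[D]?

Var[D] = a²·Var[S] + b²·Var[Y] + c²·Var[M] + 2ab·Cov[S, Y] + 2ac·Cov[S, M] + 2bc·Cov[Y, M], with a = -4.3, b = -5, c = 2.8.
= 166.41 + 950 + 173.264 + (-602) + (-216.72) + 53.2
= 524.154.

Var[D] = 524.154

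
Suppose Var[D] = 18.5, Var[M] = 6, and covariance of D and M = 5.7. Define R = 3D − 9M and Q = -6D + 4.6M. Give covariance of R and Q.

By bilinearity, covariance of R and Q = ac·Var[D] + bd·Var[M] + (ad+bc)·covariance of D and M, with a=3, b=-9, c=-6, d=4.6.
ac·Var[D] = 3·(-6)·18.5 = -333
bd·Var[M] = (-9)·4.6·6 = -248.4
(ad+bc)·covariance of D and M = (67.8)·5.7 = 386.46
covariance of R and Q = -333 + (-248.4) + 386.46 = -194.94.

covariance of R and Q = -194.94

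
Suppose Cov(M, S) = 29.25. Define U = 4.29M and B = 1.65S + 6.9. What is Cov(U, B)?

Cov(U, B) = a·c·Cov(M, S) = 4.29·1.65·29.25 = 207.046125. Additive constants drop out.

Cov(U, B) = 207.046125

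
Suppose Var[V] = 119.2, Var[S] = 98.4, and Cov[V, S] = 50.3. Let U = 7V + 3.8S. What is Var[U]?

Var[U] = a²·Var[V] + b²·Var[S] + 2ab·Cov[V, S] with a = 7, b = 3.8.
= 7²·119.2 + 3.8²·98.4 + 2·7·3.8·50.3
= 5840.8 + 1420.896 + 2675.96 = 9937.656.

Var[U] = 9937.656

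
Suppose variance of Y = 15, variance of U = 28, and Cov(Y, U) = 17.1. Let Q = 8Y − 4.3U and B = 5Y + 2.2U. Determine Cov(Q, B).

Cov(Q, B) = 268.43

By bilinearity, Cov(Q, B) = ac·variance of Y + bd·variance of U + (ad+bc)·Cov(Y, U), with a=8, b=-4.3, c=5, d=2.2.
ac·variance of Y = 8·5·15 = 600
bd·variance of U = (-4.3)·2.2·28 = -264.88
(ad+bc)·Cov(Y, U) = (-3.9)·17.1 = -66.69
Cov(Q, B) = 600 + (-264.88) + (-66.69) = 268.43.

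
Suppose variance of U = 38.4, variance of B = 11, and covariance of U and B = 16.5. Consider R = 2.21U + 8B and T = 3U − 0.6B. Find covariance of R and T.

covariance of R and T = 575.913

By bilinearity, covariance of R and T = ac·variance of U + bd·variance of B + (ad+bc)·covariance of U and B, with a=2.21, b=8, c=3, d=-0.6.
ac·variance of U = 2.21·3·38.4 = 254.592
bd·variance of B = 8·(-0.6)·11 = -52.8
(ad+bc)·covariance of U and B = (22.674)·16.5 = 374.121
covariance of R and T = 254.592 + (-52.8) + 374.121 = 575.913.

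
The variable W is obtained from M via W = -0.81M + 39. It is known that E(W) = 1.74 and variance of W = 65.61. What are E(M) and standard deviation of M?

E(M) = 46, standard deviation of M = 10

From W = -0.81M + 39: E(W) = a·E(M) + b, so E(M) = (E(W) − b)/a = (1.74 − 39)/(-0.81) = 46.
standard deviation of W = √65.61 = 8.1.
standard deviation of W = |a|·standard deviation of M, so standard deviation of M = 8.1/|-0.81| = 10.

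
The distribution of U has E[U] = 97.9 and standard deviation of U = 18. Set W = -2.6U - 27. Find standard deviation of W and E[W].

W = -2.6U - 27 is linear with a = -2.6, b = -27.
standard deviation of W = |a|·standard deviation of U = |-2.6|·18 = 46.8.
E[W] = a·E[U] + b = (-2.6)·97.9 + (-27) = -281.54.

standard deviation of W = 46.8, E[W] = -281.54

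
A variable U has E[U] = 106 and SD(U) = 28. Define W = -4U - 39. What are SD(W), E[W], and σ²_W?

W = -4U - 39 is linear with a = -4, b = -39.
SD(W) = |a|·SD(U) = |-4|·28 = 112.
E[W] = a·E[U] + b = (-4)·106 + (-39) = -463.
σ²_U = 28² = 784.
σ²_W = a²·σ²_U = (-4)²·784 = 12544 (the additive constant -39 does not affect variance).

SD(W) = 112, E[W] = -463, σ²_W = 12544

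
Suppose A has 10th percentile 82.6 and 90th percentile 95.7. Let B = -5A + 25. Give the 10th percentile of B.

Since a = -5 < 0 the transformation is decreasing, reversing order: the 10th percentile of B corresponds to the 90th percentile of A.
So P_{10}(B) = a·P_{90}(A) + b = (-5)·95.7 + 25 = -453.5.

10th percentile of B = -453.5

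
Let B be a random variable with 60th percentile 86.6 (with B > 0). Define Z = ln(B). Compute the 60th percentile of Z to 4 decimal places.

ln(B) is increasing, so P_{60}(Z) = g(P_{60}(B)) ≈ 4.4613.

60th percentile of Z = 4.4613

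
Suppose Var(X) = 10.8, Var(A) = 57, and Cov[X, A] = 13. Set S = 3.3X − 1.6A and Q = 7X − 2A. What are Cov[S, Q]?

Cov[S, Q] = 200.48

By bilinearity, Cov[S, Q] = ac·Var(X) + bd·Var(A) + (ad+bc)·Cov[X, A], with a=3.3, b=-1.6, c=7, d=-2.
ac·Var(X) = 3.3·7·10.8 = 249.48
bd·Var(A) = (-1.6)·(-2)·57 = 182.4
(ad+bc)·Cov[X, A] = (-17.8)·13 = -231.4
Cov[S, Q] = 249.48 + 182.4 + (-231.4) = 200.48.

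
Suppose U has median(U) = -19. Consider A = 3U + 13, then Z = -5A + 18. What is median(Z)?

median(Z) = 238

median(A) = 3·(-19) + 13 = -44.
median(Z) = (-5)·(-44) + 18 = 238.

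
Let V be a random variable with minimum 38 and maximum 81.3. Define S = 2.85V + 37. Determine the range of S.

Range of V = 81.3 − 38 = 43.3.
Range(S) = |a|·Range(V) = |2.85|·43.3 = 123.405.

Range(S) = 123.405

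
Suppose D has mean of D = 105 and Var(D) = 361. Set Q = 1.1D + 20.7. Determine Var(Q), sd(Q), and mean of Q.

Q = 1.1D + 20.7 is linear with a = 1.1, b = 20.7.
Var(Q) = a²·Var(D) = 1.1²·361 = 436.81 (the additive constant 20.7 does not affect variance).
sd(D) = √361 = 19.
sd(Q) = |a|·sd(D) = |1.1|·19 = 20.9.
mean of Q = a·mean of D + b = 1.1·105 + 20.7 = 136.2.

Var(Q) = 436.81, sd(Q) = 20.9, mean of Q = 136.2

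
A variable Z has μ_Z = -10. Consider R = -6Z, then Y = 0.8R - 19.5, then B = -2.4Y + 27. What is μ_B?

μ_R = (-6)·(-10) = 60.
μ_Y = 0.8·60 + (-19.5) = 28.5.
μ_B = (-2.4)·28.5 + 27 = -41.4.

μ_B = -41.4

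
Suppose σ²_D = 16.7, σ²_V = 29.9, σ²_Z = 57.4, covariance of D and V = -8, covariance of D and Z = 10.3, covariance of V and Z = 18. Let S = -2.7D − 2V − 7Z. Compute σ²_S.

σ²_S = 3860.883

σ²_S = a²·σ²_D + b²·σ²_V + c²·σ²_Z + 2ab·covariance of D and V + 2ac·covariance of D and Z + 2bc·covariance of V and Z, with a = -2.7, b = -2, c = -7.
= 121.743 + 119.6 + 2812.6 + (-86.4) + 389.34 + 504
= 3860.883.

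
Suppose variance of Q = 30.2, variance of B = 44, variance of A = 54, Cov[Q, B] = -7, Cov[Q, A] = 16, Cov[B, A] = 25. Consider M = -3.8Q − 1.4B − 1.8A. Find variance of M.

variance of M = a²·variance of Q + b²·variance of B + c²·variance of A + 2ab·Cov[Q, B] + 2ac·Cov[Q, A] + 2bc·Cov[B, A], with a = -3.8, b = -1.4, c = -1.8.
= 436.088 + 86.24 + 174.96 + (-74.48) + 218.88 + 126
= 967.688.

variance of M = 967.688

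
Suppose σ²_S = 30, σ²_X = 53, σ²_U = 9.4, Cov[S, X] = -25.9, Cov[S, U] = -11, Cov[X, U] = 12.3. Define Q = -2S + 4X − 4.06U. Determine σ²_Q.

σ²_Q = 959.20184

σ²_Q = a²·σ²_S + b²·σ²_X + c²·σ²_U + 2ab·Cov[S, X] + 2ac·Cov[S, U] + 2bc·Cov[X, U], with a = -2, b = 4, c = -4.06.
= 120 + 848 + 154.94584 + 414.4 + (-178.64) + (-399.504)
= 959.20184.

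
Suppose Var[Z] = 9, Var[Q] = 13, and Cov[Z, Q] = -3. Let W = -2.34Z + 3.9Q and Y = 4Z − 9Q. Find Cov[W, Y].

Cov[W, Y] = -650.52

By bilinearity, Cov[W, Y] = ac·Var[Z] + bd·Var[Q] + (ad+bc)·Cov[Z, Q], with a=-2.34, b=3.9, c=4, d=-9.
ac·Var[Z] = (-2.34)·4·9 = -84.24
bd·Var[Q] = 3.9·(-9)·13 = -456.3
(ad+bc)·Cov[Z, Q] = (36.66)·(-3) = -109.98
Cov[W, Y] = -84.24 + (-456.3) + (-109.98) = -650.52.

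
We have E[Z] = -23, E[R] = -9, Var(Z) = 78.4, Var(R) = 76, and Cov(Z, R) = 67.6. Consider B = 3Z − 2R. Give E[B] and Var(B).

E[B] = -51, Var(B) = 198.4

E[B] = 3·E[Z] + (-2)·E[R] = 3·(-23) + (-2)·(-9) = -51.
Var(B) = a²·Var(Z) + b²·Var(R) + 2ab·Cov(Z, R) with a = 3, b = -2.
= 3²·78.4 + (-2)²·76 + 2·3·(-2)·67.6
= 705.6 + 304 + (-811.2) = 198.4.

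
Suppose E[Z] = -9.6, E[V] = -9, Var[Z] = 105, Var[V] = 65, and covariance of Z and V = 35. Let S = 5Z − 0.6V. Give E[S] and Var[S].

E[S] = -42.6, Var[S] = 2438.4

E[S] = 5·E[Z] + (-0.6)·E[V] = 5·(-9.6) + (-0.6)·(-9) = -42.6.
Var[S] = a²·Var[Z] + b²·Var[V] + 2ab·covariance of Z and V with a = 5, b = -0.6.
= 5²·105 + (-0.6)²·65 + 2·5·(-0.6)·35
= 2625 + 23.4 + (-210) = 2438.4.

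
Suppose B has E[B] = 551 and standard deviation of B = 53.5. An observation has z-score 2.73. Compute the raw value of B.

B = 697.055

B = E[B] + z·standard deviation of B = 551 + 2.73·53.5 = 697.055.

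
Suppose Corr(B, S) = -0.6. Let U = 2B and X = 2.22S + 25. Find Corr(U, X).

Corr(U, X) = -0.6

Linear rescalings preserve correlation up to sign; here the slopes 2 and 2.22 have the same sign, so Corr(U, X) = Corr(B, S) = -0.6.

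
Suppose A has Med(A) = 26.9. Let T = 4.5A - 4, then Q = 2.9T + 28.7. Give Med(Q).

Med(Q) = 368.145

Med(T) = 4.5·26.9 + (-4) = 117.05.
Med(Q) = 2.9·117.05 + 28.7 = 368.145.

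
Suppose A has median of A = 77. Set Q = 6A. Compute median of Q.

median of Q = 462

A linear map preserves order up to sign, so median of Q = a·median of A + b = 6·77 = 462.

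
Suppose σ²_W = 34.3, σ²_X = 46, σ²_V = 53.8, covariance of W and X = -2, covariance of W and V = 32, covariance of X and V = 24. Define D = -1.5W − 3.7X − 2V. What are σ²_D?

σ²_D = a²·σ²_W + b²·σ²_X + c²·σ²_V + 2ab·covariance of W and X + 2ac·covariance of W and V + 2bc·covariance of X and V, with a = -1.5, b = -3.7, c = -2.
= 77.175 + 629.74 + 215.2 + (-22.2) + 192 + 355.2
= 1447.115.

σ²_D = 1447.115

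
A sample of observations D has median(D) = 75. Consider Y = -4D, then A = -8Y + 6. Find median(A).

median(A) = 2406

median(Y) = (-4)·75 = -300.
median(A) = (-8)·(-300) + 6 = 2406.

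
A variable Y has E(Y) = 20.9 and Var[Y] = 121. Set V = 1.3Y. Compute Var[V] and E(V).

Var[V] = 204.49, E(V) = 27.17

V = 1.3Y is linear with a = 1.3, b = 0.
Var[V] = a²·Var[Y] = 1.3²·121 = 204.49.
E(V) = a·E(Y) + b = 1.3·20.9 = 27.17.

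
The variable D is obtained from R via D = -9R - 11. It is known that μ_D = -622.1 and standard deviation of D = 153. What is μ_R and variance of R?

μ_R = 67.9, variance of R = 289

From D = -9R - 11: μ_D = a·μ_R + b, so μ_R = (μ_D − b)/a = (-622.1 − (-11))/(-9) = 67.9.
variance of D = 153² = 23409.
variance of D = a²·variance of R, so variance of R = 23409/(-9)² = 289.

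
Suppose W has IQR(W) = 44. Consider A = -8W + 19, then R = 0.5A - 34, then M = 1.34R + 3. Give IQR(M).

IQR(M) = 235.84

IQR(A) = |-8|·44 = 352.
IQR(R) = |0.5|·352 = 176.
IQR(M) = |1.34|·176 = 235.84.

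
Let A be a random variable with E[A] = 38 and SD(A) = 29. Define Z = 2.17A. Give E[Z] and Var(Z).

E[Z] = 82.46, Var(Z) = 3960.1849

Z = 2.17A is linear with a = 2.17, b = 0.
E[Z] = a·E[A] + b = 2.17·38 = 82.46.
Var(A) = 29² = 841.
Var(Z) = a²·Var(A) = 2.17²·841 = 3960.1849.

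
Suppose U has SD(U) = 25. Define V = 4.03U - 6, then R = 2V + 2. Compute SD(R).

SD(V) = |4.03|·25 = 100.75.
SD(R) = |2|·100.75 = 201.5.

SD(R) = 201.5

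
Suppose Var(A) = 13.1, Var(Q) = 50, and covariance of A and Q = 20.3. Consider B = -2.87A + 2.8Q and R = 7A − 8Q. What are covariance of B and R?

covariance of B and R = -519.211

By bilinearity, covariance of B and R = ac·Var(A) + bd·Var(Q) + (ad+bc)·covariance of A and Q, with a=-2.87, b=2.8, c=7, d=-8.
ac·Var(A) = (-2.87)·7·13.1 = -263.179
bd·Var(Q) = 2.8·(-8)·50 = -1120
(ad+bc)·covariance of A and Q = (42.56)·20.3 = 863.968
covariance of B and R = -263.179 + (-1120) + 863.968 = -519.211.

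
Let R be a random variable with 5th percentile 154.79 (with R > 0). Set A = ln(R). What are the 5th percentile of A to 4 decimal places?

5th percentile of A = 5.0421

ln(R) is increasing, so P_{5}(A) = g(P_{5}(R)) ≈ 5.0421.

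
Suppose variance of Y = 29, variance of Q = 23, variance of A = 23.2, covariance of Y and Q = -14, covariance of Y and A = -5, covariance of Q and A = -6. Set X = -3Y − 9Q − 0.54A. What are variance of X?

variance of X = 1300.24512

variance of X = a²·variance of Y + b²·variance of Q + c²·variance of A + 2ab·covariance of Y and Q + 2ac·covariance of Y and A + 2bc·covariance of Q and A, with a = -3, b = -9, c = -0.54.
= 261 + 1863 + 6.76512 + (-756) + (-16.2) + (-58.32)
= 1300.24512.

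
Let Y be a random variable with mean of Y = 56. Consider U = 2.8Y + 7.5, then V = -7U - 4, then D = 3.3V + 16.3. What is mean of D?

mean of U = 2.8·56 + 7.5 = 164.3.
mean of V = (-7)·164.3 + (-4) = -1154.1.
mean of D = 3.3·(-1154.1) + 16.3 = -3792.23.

mean of D = -3792.23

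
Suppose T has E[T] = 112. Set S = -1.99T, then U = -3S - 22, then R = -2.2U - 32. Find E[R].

E[S] = (-1.99)·112 = -222.88.
E[U] = (-3)·(-222.88) + (-22) = 646.64.
E[R] = (-2.2)·646.64 + (-32) = -1454.608.

E[R] = -1454.608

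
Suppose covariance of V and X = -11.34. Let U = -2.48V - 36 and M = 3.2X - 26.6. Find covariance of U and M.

covariance of U and M = 89.99424

covariance of U and M = a·c·covariance of V and X = (-2.48)·3.2·(-11.34) = 89.99424. Additive constants drop out.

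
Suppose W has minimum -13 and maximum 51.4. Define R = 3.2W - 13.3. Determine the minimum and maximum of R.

min(R) = -54.9, max(R) = 151.18

a = 3.2 > 0, so min(R) = a·min(W)+b = 3.2·(-13) + (-13.3) = -54.9 and max(R) = 3.2·51.4 + (-13.3) = 151.18.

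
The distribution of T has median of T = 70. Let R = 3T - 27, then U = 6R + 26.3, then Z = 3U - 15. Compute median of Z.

median of Z = 3357.9

median of R = 3·70 + (-27) = 183.
median of U = 6·183 + 26.3 = 1124.3.
median of Z = 3·1124.3 + (-15) = 3357.9.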